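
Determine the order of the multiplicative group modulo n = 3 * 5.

8

φ(15) = 15 · (1 − 1/3) · (1 − 1/5)
       = 15 · 8/15 = 8.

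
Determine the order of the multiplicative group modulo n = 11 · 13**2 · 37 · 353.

φ(24280399) = 24280399 · (1 − 1/11) · (1 − 1/13) · (1 − 1/37) · (1 − 1/353)
       = 24280399 · 1520640/1867723 = 19768320.

19768320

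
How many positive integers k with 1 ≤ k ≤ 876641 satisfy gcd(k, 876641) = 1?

First factor: 876641 = 19 · 29 · 37 · 43.
φ(19) = 19 − 1 = 18.
φ(29) = 29 − 1 = 28.
φ(37) = 37 − 1 = 36.
φ(43) = 43 − 1 = 42.
φ(876641) = 18 × 28 × 36 × 42 = 762048.

762048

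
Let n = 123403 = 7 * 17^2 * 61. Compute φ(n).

97920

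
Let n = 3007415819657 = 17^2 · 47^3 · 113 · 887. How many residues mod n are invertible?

2742674041856

φ(17^2) = 17^1·(17−1) = 17·16 = 272.
φ(47^3) = 47^3 − 47^2 = 103823 − 2209 = 101614.
φ(113) = 113 − 1 = 112.
φ(887) = 887 − 1 = 886.
φ(3007415819657) = 272 × 101614 × 112 × 886 = 2742674041856.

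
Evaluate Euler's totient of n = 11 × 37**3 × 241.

φ(134281103) = 134281103 · (1 − 1/11) · (1 − 1/37) · (1 − 1/241)
       = 134281103 · 86400/98087 = 118281600.

118281600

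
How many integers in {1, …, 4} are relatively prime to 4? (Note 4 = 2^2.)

φ(4) = 4 · (1 − 1/2)
       = 4 · 1/2 = 2.

2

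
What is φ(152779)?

Factor 152779: 152779 = 11 · 17 · 19 · 43.
φ(152779) = 152779 · (1 − 1/11) · (1 − 1/17) · (1 − 1/19) · (1 − 1/43)
       = 152779 · 120960/152779 = 120960.

120960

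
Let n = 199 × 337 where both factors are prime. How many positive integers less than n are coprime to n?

φ(67063) = 67063 · (1 − 1/199) · (1 − 1/337)
       = 67063 · 66528/67063 = 66528.

66528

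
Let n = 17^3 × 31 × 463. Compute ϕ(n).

φ(70516289) = 70516289 · (1 − 1/17) · (1 − 1/31) · (1 − 1/463)
       = 70516289 · 221760/244001 = 64088640.

64088640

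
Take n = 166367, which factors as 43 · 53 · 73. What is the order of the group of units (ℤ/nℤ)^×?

157248

φ(43) = 43 − 1 = 42.
φ(53) = 53 − 1 = 52.
φ(73) = 73 − 1 = 72.
Since φ is multiplicative, φ(166367) = 42 · 52 · 72 = 157248.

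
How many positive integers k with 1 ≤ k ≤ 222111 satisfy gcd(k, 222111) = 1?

133056

Prime factorization: 222111 = 3^2 · 23 · 29 · 37.
φ(3^2) = 3^2 − 3^1 = 9 − 3 = 6.
φ(23) = 23 − 1 = 22.
φ(29) = 29 − 1 = 28.
φ(37) = 37 − 1 = 36.
φ(222111) = 6 × 22 × 28 × 36 = 133056.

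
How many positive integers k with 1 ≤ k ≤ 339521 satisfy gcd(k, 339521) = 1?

262080

339521 = 7**2 * 13**2 * 41.
φ(339521) = 339521 · (1 − 1/7) · (1 − 1/13) · (1 − 1/41)
       = 339521 · 2880/3731 = 262080.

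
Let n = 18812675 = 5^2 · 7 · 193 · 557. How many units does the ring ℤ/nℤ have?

12810240

φ(18812675) = 18812675 · (1 − 1/5) · (1 − 1/7) · (1 − 1/193) · (1 − 1/557)
       = 18812675 · 2562048/3762535 = 12810240.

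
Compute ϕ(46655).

46655 = 5 · 7 · 31 · 43.
φ(5) = 5 − 1 = 4.
φ(7) = 7 − 1 = 6.
φ(31) = 31 − 1 = 30.
φ(43) = 43 − 1 = 42.
Since φ is multiplicative, φ(46655) = 4 · 6 · 30 · 42 = 30240.

30240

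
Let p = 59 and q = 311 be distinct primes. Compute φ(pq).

For distinct primes, φ(pq) = (p−1)(q−1) = 58 × 310 = 17980.

17980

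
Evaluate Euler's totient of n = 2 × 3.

2

φ(2) = 2 − 1 = 1.
φ(3) = 3 − 1 = 2.
Multiply: 1 · 2 = 2.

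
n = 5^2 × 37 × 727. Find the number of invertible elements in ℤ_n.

φ(672475) = 672475 · (1 − 1/5) · (1 − 1/37) · (1 − 1/727)
       = 672475 · 104544/134495 = 522720.

522720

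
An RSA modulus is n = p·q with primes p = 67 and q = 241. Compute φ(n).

φ(16147) = 16147 · (1 − 1/67) · (1 − 1/241)
       = 16147 · 15840/16147 = 15840.

15840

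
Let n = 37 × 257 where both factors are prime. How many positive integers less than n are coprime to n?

φ(9509) = 9509 · (1 − 1/37) · (1 − 1/257)
       = 9509 · 9216/9509 = 9216.

9216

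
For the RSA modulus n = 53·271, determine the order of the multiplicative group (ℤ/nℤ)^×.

14040

φ(n) = (p − 1)(q − 1) = (53−1)(271−1) = 52·270 = 14040.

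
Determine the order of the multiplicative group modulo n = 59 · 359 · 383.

7931848

φ(8112323) = 8112323 · (1 − 1/59) · (1 − 1/359) · (1 − 1/383)
       = 8112323 · 7931848/8112323 = 7931848.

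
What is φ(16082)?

6720

Prime factorization: 16082 = 2 × 11 × 17 × 43.
φ(2) = 2 − 1 = 1.
φ(11) = 11 − 1 = 10.
φ(17) = 17 − 1 = 16.
φ(43) = 43 − 1 = 42.
Multiply: 1 · 10 · 16 · 42 = 6720.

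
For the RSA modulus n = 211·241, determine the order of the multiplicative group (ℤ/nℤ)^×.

φ(50851) = 50851 · (1 − 1/211) · (1 − 1/241)
       = 50851 · 50400/50851 = 50400.

50400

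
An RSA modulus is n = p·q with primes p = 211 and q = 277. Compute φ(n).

57960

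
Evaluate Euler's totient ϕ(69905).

First factor: 69905 = 5 · 11 · 31 · 41.
φ(69905) = 69905 · (1 − 1/5) · (1 − 1/11) · (1 − 1/31) · (1 − 1/41)
       = 69905 · 48000/69905 = 48000.

48000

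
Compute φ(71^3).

352870

φ(357911) = 357911 · (1 − 1/71)
       = 357911 · 70/71 = 352870.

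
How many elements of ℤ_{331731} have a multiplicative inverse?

First factor: 331731 = 3**2 · 29 · 31 · 41.
φ(331731) = 331731 · (1 − 1/3) · (1 − 1/29) · (1 − 1/31) · (1 − 1/41)
       = 331731 · 67200/110577 = 201600.

201600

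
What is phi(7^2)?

φ(7^2) = 7^2 − 7^1 = 49 − 7 = 42.

42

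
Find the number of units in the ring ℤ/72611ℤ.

Prime factorization: 72611 = 7 · 11 · 23 · 41.
φ(72611) = 72611 · (1 − 1/7) · (1 − 1/11) · (1 − 1/23) · (1 − 1/41)
       = 72611 · 52800/72611 = 52800.

52800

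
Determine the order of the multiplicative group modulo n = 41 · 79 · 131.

φ(41) = 41 − 1 = 40.
φ(79) = 79 − 1 = 78.
φ(131) = 131 − 1 = 130.
Multiply: 40 · 78 · 130 = 405600.

405600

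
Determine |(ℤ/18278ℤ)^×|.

First factor: 18278 = 2 × 13 × 19 × 37.
φ(2) = 2 − 1 = 1.
φ(13) = 13 − 1 = 12.
φ(19) = 19 − 1 = 18.
φ(37) = 37 − 1 = 36.
Since φ is multiplicative, φ(18278) = 1 · 12 · 18 · 36 = 7776.

7776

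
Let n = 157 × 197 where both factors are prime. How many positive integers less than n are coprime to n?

30576

φ(157) = 157 − 1 = 156.
φ(197) = 197 − 1 = 196.
Multiply: 156 · 196 = 30576.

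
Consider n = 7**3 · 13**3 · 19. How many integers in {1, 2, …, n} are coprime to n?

φ(7^3) = 7^2·(7−1) = 49·6 = 294.
φ(13^3) = 13^3 − 13^2 = 2197 − 169 = 2028.
φ(19) = 19 − 1 = 18.
Multiply: 294 · 2028 · 18 = 10732176.

10732176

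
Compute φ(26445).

First factor: 26445 = 3 × 5 × 41 × 43.
φ(3) = 3 − 1 = 2.
φ(5) = 5 − 1 = 4.
φ(41) = 41 − 1 = 40.
φ(43) = 43 − 1 = 42.
Since φ is multiplicative, φ(26445) = 2 · 4 · 40 · 42 = 13440.

13440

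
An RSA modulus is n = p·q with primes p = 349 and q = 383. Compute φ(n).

φ(133667) = 133667 · (1 − 1/349) · (1 − 1/383)
       = 133667 · 132936/133667 = 132936.

132936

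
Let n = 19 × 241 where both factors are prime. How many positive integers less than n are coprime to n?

4320

φ(pq) = (p−1)(q−1) = 18 · 240 = 4320.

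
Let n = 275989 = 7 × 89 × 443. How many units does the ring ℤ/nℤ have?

φ(275989) = 275989 · (1 − 1/7) · (1 − 1/89) · (1 − 1/443)
       = 275989 · 233376/275989 = 233376.

233376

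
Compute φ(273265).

201600

273265 = 5 * 31 * 41 * 43.
φ(5) = 5 − 1 = 4.
φ(31) = 31 − 1 = 30.
φ(41) = 41 − 1 = 40.
φ(43) = 43 − 1 = 42.
Multiply: 4 · 30 · 40 · 42 = 201600.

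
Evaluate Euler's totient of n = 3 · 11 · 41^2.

32800

φ(3) = 3 − 1 = 2.
φ(11) = 11 − 1 = 10.
φ(41^2) = 41^2 − 41^1 = 1681 − 41 = 1640.
φ(55473) = 2 × 10 × 1640 = 32800.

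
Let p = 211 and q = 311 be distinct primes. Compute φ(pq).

φ(n) = (p − 1)(q − 1) = (211−1)(311−1) = 210·310 = 65100.

65100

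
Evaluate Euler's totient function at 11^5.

φ(11^5) = 11^4·(11−1) = 14641·10 = 146410.

146410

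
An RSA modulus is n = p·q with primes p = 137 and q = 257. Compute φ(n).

34816

φ(n) = (p − 1)(q − 1) = (137−1)(257−1) = 136·256 = 34816.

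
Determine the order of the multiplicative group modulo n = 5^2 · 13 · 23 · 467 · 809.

φ(2824077425) = 2824077425 · (1 − 1/5) · (1 − 1/13) · (1 − 1/23) · (1 − 1/467) · (1 − 1/809)
       = 2824077425 · 397613568/564815485 = 1988067840.

1988067840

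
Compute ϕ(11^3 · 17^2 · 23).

7240640

φ(11^3) = 11^2·(11−1) = 121·10 = 1210.
φ(17^2) = 17^1·(17−1) = 17·16 = 272.
φ(23) = 23 − 1 = 22.
Since φ is multiplicative, φ(8847157) = 1210 · 272 · 22 = 7240640.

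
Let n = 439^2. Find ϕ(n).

192282

φ(439^2) = 439^2 − 439^1 = 192721 − 439 = 192282.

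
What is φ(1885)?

1885 = 5 × 13 × 29.
φ(1885) = 1885 · (1 − 1/5) · (1 − 1/13) · (1 − 1/29)
       = 1885 · 1344/1885 = 1344.

1344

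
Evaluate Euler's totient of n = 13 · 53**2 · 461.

15213120

φ(13) = 13 − 1 = 12.
φ(53^2) = 53^1·(53−1) = 53·52 = 2756.
φ(461) = 461 − 1 = 460.
Multiply: 12 · 2756 · 460 = 15213120.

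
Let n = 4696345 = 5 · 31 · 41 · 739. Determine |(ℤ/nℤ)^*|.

3542400

φ(5) = 5 − 1 = 4.
φ(31) = 31 − 1 = 30.
φ(41) = 41 − 1 = 40.
φ(739) = 739 − 1 = 738.
Multiply: 4 · 30 · 40 · 738 = 3542400.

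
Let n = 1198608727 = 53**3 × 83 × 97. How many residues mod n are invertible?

φ(53^3) = 53^3 − 53^2 = 148877 − 2809 = 146068.
φ(83) = 83 − 1 = 82.
φ(97) = 97 − 1 = 96.
φ(1198608727) = 146068 × 82 × 96 = 1149847296.

1149847296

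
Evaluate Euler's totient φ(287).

240

Prime factorization: 287 = 7 · 41.
φ(287) = 287 · (1 − 1/7) · (1 − 1/41)
       = 287 · 240/287 = 240.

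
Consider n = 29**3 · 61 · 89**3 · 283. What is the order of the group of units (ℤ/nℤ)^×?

277726340263680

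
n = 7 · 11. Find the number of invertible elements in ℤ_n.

60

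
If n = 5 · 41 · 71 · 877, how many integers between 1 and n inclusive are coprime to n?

φ(5) = 5 − 1 = 4.
φ(41) = 41 − 1 = 40.
φ(71) = 71 − 1 = 70.
φ(877) = 877 − 1 = 876.
Multiply: 4 · 40 · 70 · 876 = 9811200.

9811200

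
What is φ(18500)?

7200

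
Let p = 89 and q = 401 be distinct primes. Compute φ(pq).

35200

φ(n) = (p − 1)(q − 1) = (89−1)(401−1) = 88·400 = 35200.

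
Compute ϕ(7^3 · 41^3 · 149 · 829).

2422518416640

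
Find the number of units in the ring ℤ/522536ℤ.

211680

First factor: 522536 = 2^3 × 7^2 × 31 × 43.
φ(2^3) = 2^3 − 2^2 = 8 − 4 = 4.
φ(7^2) = 7^1·(7−1) = 7·6 = 42.
φ(31) = 31 − 1 = 30.
φ(43) = 43 − 1 = 42.
Multiply: 4 · 42 · 30 · 42 = 211680.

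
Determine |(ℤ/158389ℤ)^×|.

First factor: 158389 = 7 * 11^3 * 17.
φ(158389) = 158389 · (1 − 1/7) · (1 − 1/11) · (1 − 1/17)
       = 158389 · 960/1309 = 116160.

116160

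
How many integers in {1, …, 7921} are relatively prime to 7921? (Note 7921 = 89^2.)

7832

φ(7921) = 7921 · (1 − 1/89)
       = 7921 · 88/89 = 7832.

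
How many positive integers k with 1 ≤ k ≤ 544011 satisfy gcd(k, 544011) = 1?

314496

Prime factorization: 544011 = 3 · 13**2 · 29 · 37.
φ(3) = 3 − 1 = 2.
φ(13^2) = 13^2 − 13^1 = 169 − 13 = 156.
φ(29) = 29 − 1 = 28.
φ(37) = 37 − 1 = 36.
φ(544011) = 2 × 156 × 28 × 36 = 314496.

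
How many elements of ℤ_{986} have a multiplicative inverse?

448

Factor 986: 986 = 2 × 17 × 29.
φ(986) = 986 · (1 − 1/2) · (1 − 1/17) · (1 − 1/29)
       = 986 · 448/986 = 448.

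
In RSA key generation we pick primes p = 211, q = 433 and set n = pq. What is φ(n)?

90720

φ(91363) = 91363 · (1 − 1/211) · (1 − 1/433)
       = 91363 · 90720/91363 = 90720.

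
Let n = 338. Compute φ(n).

Factor 338: 338 = 2 · 13^2.
φ(338) = 338 · (1 − 1/2) · (1 − 1/13)
       = 338 · 12/26 = 156.

156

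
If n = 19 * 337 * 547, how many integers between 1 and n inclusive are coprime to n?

3302208

φ(3502441) = 3502441 · (1 − 1/19) · (1 − 1/337) · (1 − 1/547)
       = 3502441 · 3302208/3502441 = 3302208.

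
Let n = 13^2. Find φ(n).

156

φ(169) = 169 · (1 − 1/13)
       = 169 · 12/13 = 156.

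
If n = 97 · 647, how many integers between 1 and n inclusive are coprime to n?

φ(97) = 97 − 1 = 96.
φ(647) = 647 − 1 = 646.
φ(62759) = 96 × 646 = 62016.

62016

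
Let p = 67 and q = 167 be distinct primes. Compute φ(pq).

φ(pq) = (p−1)(q−1) = 66 · 166 = 10956.

10956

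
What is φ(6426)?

First factor: 6426 = 2 · 3^3 · 7 · 17.
φ(2) = 2 − 1 = 1.
φ(3^3) = 3^3 − 3^2 = 27 − 9 = 18.
φ(7) = 7 − 1 = 6.
φ(17) = 17 − 1 = 16.
Multiply: 1 · 18 · 6 · 16 = 1728.

1728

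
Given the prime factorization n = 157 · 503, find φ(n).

78312

φ(78971) = 78971 · (1 − 1/157) · (1 − 1/503)
       = 78971 · 78312/78971 = 78312.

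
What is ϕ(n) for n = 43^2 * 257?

462336

φ(475193) = 475193 · (1 − 1/43) · (1 − 1/257)
       = 475193 · 10752/11051 = 462336.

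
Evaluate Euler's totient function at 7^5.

14406

φ(16807) = 16807 · (1 − 1/7)
       = 16807 · 6/7 = 14406.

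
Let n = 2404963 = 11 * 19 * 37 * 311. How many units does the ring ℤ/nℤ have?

φ(2404963) = 2404963 · (1 − 1/11) · (1 − 1/19) · (1 − 1/37) · (1 − 1/311)
       = 2404963 · 2008800/2404963 = 2008800.

2008800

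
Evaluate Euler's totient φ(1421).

First factor: 1421 = 7^2 × 29.
φ(1421) = 1421 · (1 − 1/7) · (1 − 1/29)
       = 1421 · 168/203 = 1176.

1176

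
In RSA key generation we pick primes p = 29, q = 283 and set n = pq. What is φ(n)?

φ(n) = (p − 1)(q − 1) = (29−1)(283−1) = 28·282 = 7896.

7896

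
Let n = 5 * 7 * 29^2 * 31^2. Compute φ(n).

18123840

φ(28287035) = 28287035 · (1 − 1/5) · (1 − 1/7) · (1 − 1/29) · (1 − 1/31)
       = 28287035 · 20160/31465 = 18123840.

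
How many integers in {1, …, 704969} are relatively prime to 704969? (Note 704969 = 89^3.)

697048

φ(89^3) = 89^3 − 89^2 = 704969 − 7921 = 697048.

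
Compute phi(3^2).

φ(9) = 9 · (1 − 1/3)
       = 9 · 2/3 = 6.

6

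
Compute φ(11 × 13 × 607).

φ(11) = 11 − 1 = 10.
φ(13) = 13 − 1 = 12.
φ(607) = 607 − 1 = 606.
φ(86801) = 10 × 12 × 606 = 72720.

72720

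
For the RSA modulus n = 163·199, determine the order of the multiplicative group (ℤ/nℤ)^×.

φ(pq) = (p−1)(q−1) = 162 · 198 = 32076.

32076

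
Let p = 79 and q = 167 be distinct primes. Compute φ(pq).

φ(79) = 79 − 1 = 78.
φ(167) = 167 − 1 = 166.
Since φ is multiplicative, φ(13193) = 78 · 166 = 12948.

12948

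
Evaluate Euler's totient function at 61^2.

3660

φ(3721) = 3721 · (1 − 1/61)
       = 3721 · 60/61 = 3660.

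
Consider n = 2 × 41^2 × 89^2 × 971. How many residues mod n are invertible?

12459145600

φ(2) = 2 − 1 = 1.
φ(41^2) = 41^2 − 41^1 = 1681 − 41 = 1640.
φ(89^2) = 89^1·(89−1) = 89·88 = 7832.
φ(971) = 971 − 1 = 970.
φ(25858120342) = 1 × 1640 × 7832 × 970 = 12459145600.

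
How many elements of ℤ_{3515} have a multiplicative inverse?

3515 = 5 * 19 * 37.
φ(3515) = 3515 · (1 − 1/5) · (1 − 1/19) · (1 − 1/37)
       = 3515 · 2592/3515 = 2592.

2592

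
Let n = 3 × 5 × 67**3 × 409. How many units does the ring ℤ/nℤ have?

967038336

φ(1845181005) = 1845181005 · (1 − 1/3) · (1 − 1/5) · (1 − 1/67) · (1 − 1/409)
       = 1845181005 · 215424/411045 = 967038336.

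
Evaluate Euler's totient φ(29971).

26880

29971 = 17 × 41 × 43.
φ(29971) = 29971 · (1 − 1/17) · (1 − 1/41) · (1 − 1/43)
       = 29971 · 26880/29971 = 26880.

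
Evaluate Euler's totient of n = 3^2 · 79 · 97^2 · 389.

1690910208

φ(3^2) = 3^2 − 3^1 = 9 − 3 = 6.
φ(79) = 79 − 1 = 78.
φ(97^2) = 97^1·(97−1) = 97·96 = 9312.
φ(389) = 389 − 1 = 388.
φ(2602331811) = 6 × 78 × 9312 × 388 = 1690910208.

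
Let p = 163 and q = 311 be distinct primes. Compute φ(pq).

φ(pq) = (p−1)(q−1) = 162 · 310 = 50220.

50220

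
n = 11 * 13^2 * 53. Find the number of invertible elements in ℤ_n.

φ(98527) = 98527 · (1 − 1/11) · (1 − 1/13) · (1 − 1/53)
       = 98527 · 6240/7579 = 81120.

81120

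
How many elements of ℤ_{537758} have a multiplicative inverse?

235872

Prime factorization: 537758 = 2 × 13**2 × 37 × 43.
φ(537758) = 537758 · (1 − 1/2) · (1 − 1/13) · (1 − 1/37) · (1 − 1/43)
       = 537758 · 18144/41366 = 235872.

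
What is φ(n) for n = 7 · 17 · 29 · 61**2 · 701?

φ(9001660871) = 9001660871 · (1 − 1/7) · (1 − 1/17) · (1 − 1/29) · (1 − 1/61) · (1 − 1/701)
       = 9001660871 · 112896000/147568211 = 6886656000.

6886656000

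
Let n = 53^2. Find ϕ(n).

2756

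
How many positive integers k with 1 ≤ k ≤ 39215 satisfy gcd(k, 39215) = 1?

First factor: 39215 = 5 * 11 * 23 * 31.
φ(5) = 5 − 1 = 4.
φ(11) = 11 − 1 = 10.
φ(23) = 23 − 1 = 22.
φ(31) = 31 − 1 = 30.
φ(39215) = 4 × 10 × 22 × 30 = 26400.

26400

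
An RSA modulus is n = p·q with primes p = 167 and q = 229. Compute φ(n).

φ(38243) = 38243 · (1 − 1/167) · (1 − 1/229)
       = 38243 · 37848/38243 = 37848.

37848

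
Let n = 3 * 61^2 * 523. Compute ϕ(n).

φ(3) = 3 − 1 = 2.
φ(61^2) = 61^1·(61−1) = 61·60 = 3660.
φ(523) = 523 − 1 = 522.
φ(5838249) = 2 × 3660 × 522 = 3821040.

3821040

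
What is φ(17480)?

6336

First factor: 17480 = 2^3 · 5 · 19 · 23.
φ(17480) = 17480 · (1 − 1/2) · (1 − 1/5) · (1 − 1/19) · (1 − 1/23)
       = 17480 · 1584/4370 = 6336.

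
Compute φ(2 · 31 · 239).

7140

φ(14818) = 14818 · (1 − 1/2) · (1 − 1/31) · (1 − 1/239)
       = 14818 · 7140/14818 = 7140.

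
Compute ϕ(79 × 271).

φ(21409) = 21409 · (1 − 1/79) · (1 − 1/271)
       = 21409 · 21060/21409 = 21060.

21060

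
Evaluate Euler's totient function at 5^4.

500

φ(625) = 625 · (1 − 1/5)
       = 625 · 4/5 = 500.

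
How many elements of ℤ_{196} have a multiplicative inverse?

Prime factorization: 196 = 2**2 · 7**2.
φ(2^2) = 2^2 − 2^1 = 4 − 2 = 2.
φ(7^2) = 7^2 − 7^1 = 49 − 7 = 42.
Since φ is multiplicative, φ(196) = 2 · 42 = 84.

84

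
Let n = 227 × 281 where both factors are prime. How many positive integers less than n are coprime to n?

φ(63787) = 63787 · (1 − 1/227) · (1 − 1/281)
       = 63787 · 63280/63787 = 63280.

63280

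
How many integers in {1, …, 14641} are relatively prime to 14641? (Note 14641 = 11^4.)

13310

φ(14641) = 14641 · (1 − 1/11)
       = 14641 · 10/11 = 13310.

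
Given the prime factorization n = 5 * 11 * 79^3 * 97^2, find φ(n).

φ(255145217305) = 255145217305 · (1 − 1/5) · (1 − 1/11) · (1 − 1/79) · (1 − 1/97)
       = 255145217305 · 299520/421465 = 181322519040.

181322519040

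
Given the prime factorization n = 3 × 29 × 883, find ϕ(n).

49392

φ(76821) = 76821 · (1 − 1/3) · (1 − 1/29) · (1 − 1/883)
       = 76821 · 49392/76821 = 49392.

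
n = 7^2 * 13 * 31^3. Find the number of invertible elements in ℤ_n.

14530320

φ(18976867) = 18976867 · (1 − 1/7) · (1 − 1/13) · (1 − 1/31)
       = 18976867 · 2160/2821 = 14530320.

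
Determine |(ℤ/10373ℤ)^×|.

Prime factorization: 10373 = 11 · 23 · 41.
φ(11) = 11 − 1 = 10.
φ(23) = 23 − 1 = 22.
φ(41) = 41 − 1 = 40.
φ(10373) = 10 × 22 × 40 = 8800.

8800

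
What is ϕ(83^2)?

φ(83^2) = 83^2 − 83^1 = 6889 − 83 = 6806.

6806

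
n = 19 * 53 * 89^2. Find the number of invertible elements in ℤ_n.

7330752

φ(7976447) = 7976447 · (1 − 1/19) · (1 − 1/53) · (1 − 1/89)
       = 7976447 · 82368/89623 = 7330752.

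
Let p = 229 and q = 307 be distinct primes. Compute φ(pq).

69768

φ(pq) = (p−1)(q−1) = 228 · 306 = 69768.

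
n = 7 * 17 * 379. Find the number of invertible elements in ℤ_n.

φ(45101) = 45101 · (1 − 1/7) · (1 − 1/17) · (1 − 1/379)
       = 45101 · 36288/45101 = 36288.

36288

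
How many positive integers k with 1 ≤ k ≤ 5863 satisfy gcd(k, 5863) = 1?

5863 = 11 · 13 · 41.
φ(11) = 11 − 1 = 10.
φ(13) = 13 − 1 = 12.
φ(41) = 41 − 1 = 40.
φ(5863) = 10 × 12 × 40 = 4800.

4800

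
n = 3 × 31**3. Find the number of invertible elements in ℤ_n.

57660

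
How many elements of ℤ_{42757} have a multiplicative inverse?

Factor 42757: 42757 = 11 · 13^2 · 23.
φ(42757) = 42757 · (1 − 1/11) · (1 − 1/13) · (1 − 1/23)
       = 42757 · 2640/3289 = 34320.

34320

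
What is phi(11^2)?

φ(11^2) = 11^2 − 11^1 = 121 − 11 = 110.

110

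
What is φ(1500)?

400

Prime factorization: 1500 = 2^2 * 3 * 5^3.
φ(1500) = 1500 · (1 − 1/2) · (1 − 1/3) · (1 − 1/5)
       = 1500 · 8/30 = 400.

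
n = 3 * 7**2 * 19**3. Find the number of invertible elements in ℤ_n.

φ(1008273) = 1008273 · (1 − 1/3) · (1 − 1/7) · (1 − 1/19)
       = 1008273 · 216/399 = 545832.

545832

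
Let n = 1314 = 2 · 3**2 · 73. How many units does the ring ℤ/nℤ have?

432

φ(2) = 2 − 1 = 1.
φ(3^2) = 3^2 − 3^1 = 9 − 3 = 6.
φ(73) = 73 − 1 = 72.
Since φ is multiplicative, φ(1314) = 1 · 6 · 72 = 432.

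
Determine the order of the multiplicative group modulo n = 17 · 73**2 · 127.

φ(11505311) = 11505311 · (1 − 1/17) · (1 − 1/73) · (1 − 1/127)
       = 11505311 · 145152/157607 = 10596096.

10596096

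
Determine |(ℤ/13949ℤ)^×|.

Prime factorization: 13949 = 13 · 29 · 37.
φ(13949) = 13949 · (1 − 1/13) · (1 − 1/29) · (1 − 1/37)
       = 13949 · 12096/13949 = 12096.

12096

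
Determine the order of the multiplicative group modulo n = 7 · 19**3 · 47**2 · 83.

φ(7) = 7 − 1 = 6.
φ(19^3) = 19^3 − 19^2 = 6859 − 361 = 6498.
φ(47^2) = 47^1·(47−1) = 47·46 = 2162.
φ(83) = 83 − 1 = 82.
φ(8803039511) = 6 × 6498 × 2162 × 82 = 6911948592.

6911948592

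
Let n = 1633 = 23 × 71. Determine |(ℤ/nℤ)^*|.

φ(23) = 23 − 1 = 22.
φ(71) = 71 − 1 = 70.
Multiply: 22 · 70 = 1540.

1540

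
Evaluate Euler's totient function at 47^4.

φ(47^4) = 47^3·(47−1) = 103823·46 = 4775858.

4775858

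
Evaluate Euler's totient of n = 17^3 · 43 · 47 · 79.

φ(784404667) = 784404667 · (1 − 1/17) · (1 − 1/43) · (1 − 1/47) · (1 − 1/79)
       = 784404667 · 2411136/2714203 = 696818304.

696818304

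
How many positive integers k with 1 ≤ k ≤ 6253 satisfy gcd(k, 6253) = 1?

5616

Factor 6253: 6253 = 13^2 * 37.
φ(13^2) = 13^1·(13−1) = 13·12 = 156.
φ(37) = 37 − 1 = 36.
Multiply: 156 · 36 = 5616.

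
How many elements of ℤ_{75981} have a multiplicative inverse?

Factor 75981: 75981 = 3 · 19 · 31 · 43.
φ(75981) = 75981 · (1 − 1/3) · (1 − 1/19) · (1 − 1/31) · (1 − 1/43)
       = 75981 · 45360/75981 = 45360.

45360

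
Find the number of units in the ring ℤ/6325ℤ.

6325 = 5**2 · 11 · 23.
φ(5^2) = 5^1·(5−1) = 5·4 = 20.
φ(11) = 11 − 1 = 10.
φ(23) = 23 − 1 = 22.
Since φ is multiplicative, φ(6325) = 20 · 10 · 22 = 4400.

4400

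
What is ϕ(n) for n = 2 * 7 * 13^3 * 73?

φ(2245334) = 2245334 · (1 − 1/2) · (1 − 1/7) · (1 − 1/13) · (1 − 1/73)
       = 2245334 · 5184/13286 = 876096.

876096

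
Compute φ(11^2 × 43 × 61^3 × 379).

389892333600

φ(11^2) = 11^1·(11−1) = 11·10 = 110.
φ(43) = 43 − 1 = 42.
φ(61^3) = 61^2·(61−1) = 3721·60 = 223260.
φ(379) = 379 − 1 = 378.
φ(447592232197) = 110 × 42 × 223260 × 378 = 389892333600.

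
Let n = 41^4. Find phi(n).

φ(41^4) = 41^4 − 41^3 = 2825761 − 68921 = 2756840.

2756840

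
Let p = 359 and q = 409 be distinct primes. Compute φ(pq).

φ(n) = (p − 1)(q − 1) = (359−1)(409−1) = 358·408 = 146064.

146064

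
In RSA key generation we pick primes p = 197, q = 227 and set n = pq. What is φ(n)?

44296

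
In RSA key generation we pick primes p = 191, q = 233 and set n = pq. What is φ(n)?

44080

φ(44503) = 44503 · (1 − 1/191) · (1 − 1/233)
       = 44503 · 44080/44503 = 44080.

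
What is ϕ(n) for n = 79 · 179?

φ(14141) = 14141 · (1 − 1/79) · (1 − 1/179)
       = 14141 · 13884/14141 = 13884.

13884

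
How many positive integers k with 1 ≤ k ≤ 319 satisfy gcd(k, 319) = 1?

280

319 = 11 · 29.
φ(11) = 11 − 1 = 10.
φ(29) = 29 − 1 = 28.
φ(319) = 10 × 28 = 280.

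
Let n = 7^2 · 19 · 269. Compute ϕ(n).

φ(250439) = 250439 · (1 − 1/7) · (1 − 1/19) · (1 − 1/269)
       = 250439 · 28944/35777 = 202608.

202608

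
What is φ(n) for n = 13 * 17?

192

φ(13) = 13 − 1 = 12.
φ(17) = 17 − 1 = 16.
φ(221) = 12 × 16 = 192.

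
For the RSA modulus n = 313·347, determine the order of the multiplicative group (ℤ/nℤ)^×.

107952

φ(108611) = 108611 · (1 − 1/313) · (1 − 1/347)
       = 108611 · 107952/108611 = 107952.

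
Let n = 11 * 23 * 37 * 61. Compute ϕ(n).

475200

φ(571021) = 571021 · (1 − 1/11) · (1 − 1/23) · (1 − 1/37) · (1 − 1/61)
       = 571021 · 475200/571021 = 475200.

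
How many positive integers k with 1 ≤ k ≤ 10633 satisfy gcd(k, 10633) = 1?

First factor: 10633 = 7^3 * 31.
φ(10633) = 10633 · (1 − 1/7) · (1 − 1/31)
       = 10633 · 180/217 = 8820.

8820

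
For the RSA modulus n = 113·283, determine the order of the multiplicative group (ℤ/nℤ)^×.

φ(113) = 113 − 1 = 112.
φ(283) = 283 − 1 = 282.
Multiply: 112 · 282 = 31584.

31584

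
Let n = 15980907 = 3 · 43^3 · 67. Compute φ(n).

10250856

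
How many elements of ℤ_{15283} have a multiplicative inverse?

15283 = 17 · 29 · 31.
φ(15283) = 15283 · (1 − 1/17) · (1 − 1/29) · (1 − 1/31)
       = 15283 · 13440/15283 = 13440.

13440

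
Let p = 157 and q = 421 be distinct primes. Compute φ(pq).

For distinct primes, φ(pq) = (p−1)(q−1) = 156 × 420 = 65520.

65520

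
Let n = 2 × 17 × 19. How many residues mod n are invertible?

288

φ(646) = 646 · (1 − 1/2) · (1 − 1/17) · (1 − 1/19)
       = 646 · 288/646 = 288.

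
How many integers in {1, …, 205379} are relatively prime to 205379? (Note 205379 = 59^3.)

φ(205379) = 205379 · (1 − 1/59)
       = 205379 · 58/59 = 201898.

201898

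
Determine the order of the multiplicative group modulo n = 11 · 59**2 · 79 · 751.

2001870000

φ(2271766739) = 2271766739 · (1 − 1/11) · (1 − 1/59) · (1 − 1/79) · (1 − 1/751)
       = 2271766739 · 33930000/38504521 = 2001870000.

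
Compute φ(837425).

604800

Prime factorization: 837425 = 5^2 · 19 · 41 · 43.
φ(837425) = 837425 · (1 − 1/5) · (1 − 1/19) · (1 − 1/41) · (1 − 1/43)
       = 837425 · 120960/167485 = 604800.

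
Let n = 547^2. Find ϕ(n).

φ(547^2) = 547^2 − 547^1 = 299209 − 547 = 298662.

298662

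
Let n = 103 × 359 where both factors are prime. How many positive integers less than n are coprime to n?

For distinct primes, φ(pq) = (p−1)(q−1) = 102 × 358 = 36516.

36516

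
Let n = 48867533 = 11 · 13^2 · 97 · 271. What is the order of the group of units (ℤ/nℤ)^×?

40435200

φ(48867533) = 48867533 · (1 − 1/11) · (1 − 1/13) · (1 − 1/97) · (1 − 1/271)
       = 48867533 · 3110400/3759041 = 40435200.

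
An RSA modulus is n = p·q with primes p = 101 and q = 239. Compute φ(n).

φ(n) = (p − 1)(q − 1) = (101−1)(239−1) = 100·238 = 23800.

23800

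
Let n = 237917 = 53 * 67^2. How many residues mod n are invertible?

229944

φ(237917) = 237917 · (1 − 1/53) · (1 − 1/67)
       = 237917 · 3432/3551 = 229944.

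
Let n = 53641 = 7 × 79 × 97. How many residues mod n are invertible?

44928

φ(7) = 7 − 1 = 6.
φ(79) = 79 − 1 = 78.
φ(97) = 97 − 1 = 96.
Multiply: 6 · 78 · 96 = 44928.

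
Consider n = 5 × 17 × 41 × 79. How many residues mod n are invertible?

199680

φ(275315) = 275315 · (1 − 1/5) · (1 − 1/17) · (1 − 1/41) · (1 − 1/79)
       = 275315 · 199680/275315 = 199680.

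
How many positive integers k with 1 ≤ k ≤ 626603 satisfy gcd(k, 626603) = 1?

First factor: 626603 = 17 · 29 · 31 · 41.
φ(626603) = 626603 · (1 − 1/17) · (1 − 1/29) · (1 − 1/31) · (1 − 1/41)
       = 626603 · 537600/626603 = 537600.

537600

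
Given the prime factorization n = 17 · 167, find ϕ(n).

φ(17) = 17 − 1 = 16.
φ(167) = 167 − 1 = 166.
Since φ is multiplicative, φ(2839) = 16 · 166 = 2656.

2656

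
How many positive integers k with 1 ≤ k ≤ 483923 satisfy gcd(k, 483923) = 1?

483923 = 11 × 29 × 37 × 41.
φ(483923) = 483923 · (1 − 1/11) · (1 − 1/29) · (1 − 1/37) · (1 − 1/41)
       = 483923 · 403200/483923 = 403200.

403200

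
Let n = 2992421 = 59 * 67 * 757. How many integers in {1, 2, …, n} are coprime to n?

2893968

φ(59) = 59 − 1 = 58.
φ(67) = 67 − 1 = 66.
φ(757) = 757 − 1 = 756.
Multiply: 58 · 66 · 756 = 2893968.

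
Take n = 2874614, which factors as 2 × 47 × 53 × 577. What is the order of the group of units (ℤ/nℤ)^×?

1377792

φ(2) = 2 − 1 = 1.
φ(47) = 47 − 1 = 46.
φ(53) = 53 − 1 = 52.
φ(577) = 577 − 1 = 576.
φ(2874614) = 1 × 46 × 52 × 576 = 1377792.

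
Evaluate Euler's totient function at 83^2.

6806

φ(83^2) = 83^2 − 83^1 = 6889 − 83 = 6806.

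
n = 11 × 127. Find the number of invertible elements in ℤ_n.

1260

φ(1397) = 1397 · (1 − 1/11) · (1 − 1/127)
       = 1397 · 1260/1397 = 1260.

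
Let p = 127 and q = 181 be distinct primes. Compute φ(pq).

22680

φ(22987) = 22987 · (1 − 1/127) · (1 − 1/181)
       = 22987 · 22680/22987 = 22680.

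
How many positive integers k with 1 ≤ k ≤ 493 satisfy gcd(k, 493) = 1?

448

First factor: 493 = 17 · 29.
φ(493) = 493 · (1 − 1/17) · (1 − 1/29)
       = 493 · 448/493 = 448.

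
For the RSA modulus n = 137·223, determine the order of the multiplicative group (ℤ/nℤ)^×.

30192

For distinct primes, φ(pq) = (p−1)(q−1) = 136 × 222 = 30192.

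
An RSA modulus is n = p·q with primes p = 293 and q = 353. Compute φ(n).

102784

For distinct primes, φ(pq) = (p−1)(q−1) = 292 × 352 = 102784.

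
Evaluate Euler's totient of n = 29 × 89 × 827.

2035264

φ(29) = 29 − 1 = 28.
φ(89) = 89 − 1 = 88.
φ(827) = 827 − 1 = 826.
φ(2134487) = 28 × 88 × 826 = 2035264.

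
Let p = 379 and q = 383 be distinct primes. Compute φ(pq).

144396

φ(145157) = 145157 · (1 − 1/379) · (1 − 1/383)
       = 145157 · 144396/145157 = 144396.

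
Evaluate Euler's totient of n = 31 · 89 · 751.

1980000

φ(2072009) = 2072009 · (1 − 1/31) · (1 − 1/89) · (1 − 1/751)
       = 2072009 · 1980000/2072009 = 1980000.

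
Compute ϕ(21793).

Prime factorization: 21793 = 19 · 31 · 37.
φ(19) = 19 − 1 = 18.
φ(31) = 31 − 1 = 30.
φ(37) = 37 − 1 = 36.
Since φ is multiplicative, φ(21793) = 18 · 30 · 36 = 19440.

19440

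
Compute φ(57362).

25872

First factor: 57362 = 2 × 23 × 29 × 43.
φ(57362) = 57362 · (1 − 1/2) · (1 − 1/23) · (1 − 1/29) · (1 − 1/43)
       = 57362 · 25872/57362 = 25872.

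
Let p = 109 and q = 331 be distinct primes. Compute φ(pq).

35640

φ(n) = (p − 1)(q − 1) = (109−1)(331−1) = 108·330 = 35640.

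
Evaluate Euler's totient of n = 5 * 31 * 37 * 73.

311040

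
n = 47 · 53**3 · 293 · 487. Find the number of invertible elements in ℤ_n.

953524892736

φ(47) = 47 − 1 = 46.
φ(53^3) = 53^2·(53−1) = 2809·52 = 146068.
φ(293) = 293 − 1 = 292.
φ(487) = 487 − 1 = 486.
φ(998440176329) = 46 × 146068 × 292 × 486 = 953524892736.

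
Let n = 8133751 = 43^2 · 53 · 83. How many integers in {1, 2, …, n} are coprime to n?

7700784

φ(43^2) = 43^1·(43−1) = 43·42 = 1806.
φ(53) = 53 − 1 = 52.
φ(83) = 83 − 1 = 82.
Multiply: 1806 · 52 · 82 = 7700784.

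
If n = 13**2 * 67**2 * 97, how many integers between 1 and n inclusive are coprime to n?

φ(13^2) = 13^1·(13−1) = 13·12 = 156.
φ(67^2) = 67^2 − 67^1 = 4489 − 67 = 4422.
φ(97) = 97 − 1 = 96.
Multiply: 156 · 4422 · 96 = 66223872.

66223872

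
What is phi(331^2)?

109230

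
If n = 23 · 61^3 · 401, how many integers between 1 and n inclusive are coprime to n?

1964688000

φ(23) = 23 − 1 = 22.
φ(61^3) = 61^2·(61−1) = 3721·60 = 223260.
φ(401) = 401 − 1 = 400.
φ(2093445763) = 22 × 223260 × 400 = 1964688000.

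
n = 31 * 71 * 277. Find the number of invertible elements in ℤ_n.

φ(609677) = 609677 · (1 − 1/31) · (1 − 1/71) · (1 − 1/277)
       = 609677 · 579600/609677 = 579600.

579600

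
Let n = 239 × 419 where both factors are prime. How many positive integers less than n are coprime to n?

99484

φ(n) = (p − 1)(q − 1) = (239−1)(419−1) = 238·418 = 99484.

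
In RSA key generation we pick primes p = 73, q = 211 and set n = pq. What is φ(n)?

15120

φ(73) = 73 − 1 = 72.
φ(211) = 211 − 1 = 210.
φ(15403) = 72 × 210 = 15120.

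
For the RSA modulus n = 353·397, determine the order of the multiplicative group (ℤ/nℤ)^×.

139392

φ(140141) = 140141 · (1 − 1/353) · (1 − 1/397)
       = 140141 · 139392/140141 = 139392.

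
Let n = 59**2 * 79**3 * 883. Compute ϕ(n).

1469255670792

φ(59^2) = 59^2 − 59^1 = 3481 − 59 = 3422.
φ(79^3) = 79^3 − 79^2 = 493039 − 6241 = 486798.
φ(883) = 883 − 1 = 882.
Multiply: 3422 · 486798 · 882 = 1469255670792.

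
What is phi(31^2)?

930

φ(961) = 961 · (1 − 1/31)
       = 961 · 30/31 = 930.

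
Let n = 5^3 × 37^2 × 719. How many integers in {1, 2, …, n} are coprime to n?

95637600

φ(5^3) = 5^3 − 5^2 = 125 − 25 = 100.
φ(37^2) = 37^1·(37−1) = 37·36 = 1332.
φ(719) = 719 − 1 = 718.
Since φ is multiplicative, φ(123038875) = 100 · 1332 · 718 = 95637600.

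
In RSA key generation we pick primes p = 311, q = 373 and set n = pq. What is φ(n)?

115320

φ(pq) = (p−1)(q−1) = 310 · 372 = 115320.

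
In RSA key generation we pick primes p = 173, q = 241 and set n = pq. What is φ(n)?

For distinct primes, φ(pq) = (p−1)(q−1) = 172 × 240 = 41280.

41280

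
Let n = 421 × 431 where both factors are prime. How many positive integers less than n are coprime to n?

180600

φ(421) = 421 − 1 = 420.
φ(431) = 431 − 1 = 430.
Multiply: 420 · 430 = 180600.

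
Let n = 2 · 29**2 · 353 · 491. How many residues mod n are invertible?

140053760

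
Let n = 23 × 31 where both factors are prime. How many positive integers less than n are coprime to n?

φ(pq) = (p−1)(q−1) = 22 · 30 = 660.

660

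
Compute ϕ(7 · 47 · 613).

φ(7) = 7 − 1 = 6.
φ(47) = 47 − 1 = 46.
φ(613) = 613 − 1 = 612.
φ(201677) = 6 × 46 × 612 = 168912.

168912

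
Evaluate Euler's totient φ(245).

245 = 5 · 7**2.
φ(245) = 245 · (1 − 1/5) · (1 − 1/7)
       = 245 · 24/35 = 168.

168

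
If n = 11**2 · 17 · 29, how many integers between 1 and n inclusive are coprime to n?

49280

φ(59653) = 59653 · (1 − 1/11) · (1 − 1/17) · (1 − 1/29)
       = 59653 · 4480/5423 = 49280.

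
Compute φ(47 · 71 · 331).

1062600

φ(47) = 47 − 1 = 46.
φ(71) = 71 − 1 = 70.
φ(331) = 331 − 1 = 330.
Multiply: 46 · 70 · 330 = 1062600.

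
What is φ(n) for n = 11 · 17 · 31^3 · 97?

φ(11) = 11 − 1 = 10.
φ(17) = 17 − 1 = 16.
φ(31^3) = 31^3 − 31^2 = 29791 − 961 = 28830.
φ(97) = 97 − 1 = 96.
φ(540378949) = 10 × 16 × 28830 × 96 = 442828800.

442828800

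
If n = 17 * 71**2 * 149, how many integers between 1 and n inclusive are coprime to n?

11768960

φ(12768853) = 12768853 · (1 − 1/17) · (1 − 1/71) · (1 − 1/149)
       = 12768853 · 165760/179843 = 11768960.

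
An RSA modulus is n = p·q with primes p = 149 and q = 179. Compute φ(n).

26344

φ(26671) = 26671 · (1 − 1/149) · (1 − 1/179)
       = 26671 · 26344/26671 = 26344.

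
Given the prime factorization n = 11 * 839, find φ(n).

φ(9229) = 9229 · (1 − 1/11) · (1 − 1/839)
       = 9229 · 8380/9229 = 8380.

8380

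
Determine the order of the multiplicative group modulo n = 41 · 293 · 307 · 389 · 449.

621260881920

φ(644148196051) = 644148196051 · (1 − 1/41) · (1 − 1/293) · (1 − 1/307) · (1 − 1/389) · (1 − 1/449)
       = 644148196051 · 621260881920/644148196051 = 621260881920.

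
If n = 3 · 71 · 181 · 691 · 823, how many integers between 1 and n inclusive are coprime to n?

φ(3) = 3 − 1 = 2.
φ(71) = 71 − 1 = 70.
φ(181) = 181 − 1 = 180.
φ(691) = 691 − 1 = 690.
φ(823) = 823 − 1 = 822.
φ(21924821229) = 2 × 70 × 180 × 690 × 822 = 14292936000.

14292936000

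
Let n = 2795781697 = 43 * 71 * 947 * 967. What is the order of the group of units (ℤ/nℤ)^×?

φ(2795781697) = 2795781697 · (1 − 1/43) · (1 − 1/71) · (1 − 1/947) · (1 − 1/967)
       = 2795781697 · 2686677840/2795781697 = 2686677840.

2686677840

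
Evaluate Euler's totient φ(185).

144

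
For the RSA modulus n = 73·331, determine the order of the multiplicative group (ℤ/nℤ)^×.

23760

φ(73) = 73 − 1 = 72.
φ(331) = 331 − 1 = 330.
Multiply: 72 · 330 = 23760.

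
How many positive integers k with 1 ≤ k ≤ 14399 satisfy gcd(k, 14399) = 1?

14399 = 7 × 11^2 × 17.
φ(7) = 7 − 1 = 6.
φ(11^2) = 11^2 − 11^1 = 121 − 11 = 110.
φ(17) = 17 − 1 = 16.
Multiply: 6 · 110 · 16 = 10560.

10560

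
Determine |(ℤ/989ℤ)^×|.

Prime factorization: 989 = 23 · 43.
φ(989) = 989 · (1 − 1/23) · (1 − 1/43)
       = 989 · 924/989 = 924.

924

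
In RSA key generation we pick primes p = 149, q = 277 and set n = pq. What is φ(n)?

For distinct primes, φ(pq) = (p−1)(q−1) = 148 × 276 = 40848.

40848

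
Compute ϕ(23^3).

11638

φ(12167) = 12167 · (1 − 1/23)
       = 12167 · 22/23 = 11638.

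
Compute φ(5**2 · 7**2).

φ(1225) = 1225 · (1 − 1/5) · (1 − 1/7)
       = 1225 · 24/35 = 840.

840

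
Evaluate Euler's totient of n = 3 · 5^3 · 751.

φ(3) = 3 − 1 = 2.
φ(5^3) = 5^3 − 5^2 = 125 − 25 = 100.
φ(751) = 751 − 1 = 750.
φ(281625) = 2 × 100 × 750 = 150000.

150000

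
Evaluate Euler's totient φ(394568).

Factor 394568: 394568 = 2^3 × 31 × 37 × 43.
φ(394568) = 394568 · (1 − 1/2) · (1 − 1/31) · (1 − 1/37) · (1 − 1/43)
       = 394568 · 45360/98642 = 181440.

181440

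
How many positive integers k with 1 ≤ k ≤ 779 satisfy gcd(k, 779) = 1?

720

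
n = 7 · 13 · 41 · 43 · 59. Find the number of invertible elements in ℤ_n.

7015680

φ(7) = 7 − 1 = 6.
φ(13) = 13 − 1 = 12.
φ(41) = 41 − 1 = 40.
φ(43) = 43 − 1 = 42.
φ(59) = 59 − 1 = 58.
Since φ is multiplicative, φ(9465547) = 6 · 12 · 40 · 42 · 58 = 7015680.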